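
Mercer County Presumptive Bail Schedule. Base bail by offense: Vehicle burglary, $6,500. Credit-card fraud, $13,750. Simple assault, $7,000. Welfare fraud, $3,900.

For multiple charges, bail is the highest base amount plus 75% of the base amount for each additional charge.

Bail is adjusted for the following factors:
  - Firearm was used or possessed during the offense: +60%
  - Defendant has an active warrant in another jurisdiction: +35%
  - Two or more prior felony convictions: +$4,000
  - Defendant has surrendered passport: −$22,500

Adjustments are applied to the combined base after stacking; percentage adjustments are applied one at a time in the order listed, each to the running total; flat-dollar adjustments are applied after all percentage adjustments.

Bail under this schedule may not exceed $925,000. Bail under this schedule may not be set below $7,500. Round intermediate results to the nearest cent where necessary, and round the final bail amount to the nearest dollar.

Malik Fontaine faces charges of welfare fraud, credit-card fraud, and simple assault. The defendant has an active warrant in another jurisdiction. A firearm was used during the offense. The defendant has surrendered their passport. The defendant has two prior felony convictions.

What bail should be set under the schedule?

$28,858

Base amounts from the schedule: welfare fraud $3,900; credit-card fraud $13,750; simple assault $7,000.
Stacking rule: highest base plus 75% of each additional charge. Highest is credit-card fraud at $13,750. Additional: $3,900 × 75% = $2,925; $7,000 × 75% = $5,250. Combined base = $13,750 + $8,175 = $21,925.
Firearm was used or possessed during the offense (+60%): $21,925 × 1.6 = $35,080.
Defendant has an active warrant in another jurisdiction (+35%): $35,080 × 1.35 = $47,358.
Two or more prior felony convictions (+$4,000 flat): $47,358 + $4,000 = $51,358.
Defendant has surrendered passport (−$22,500 flat): $51,358 − $22,500 = $28,858.
$28,858 is within the $925,000 maximum.
$28,858 is at or above the $7,500 minimum.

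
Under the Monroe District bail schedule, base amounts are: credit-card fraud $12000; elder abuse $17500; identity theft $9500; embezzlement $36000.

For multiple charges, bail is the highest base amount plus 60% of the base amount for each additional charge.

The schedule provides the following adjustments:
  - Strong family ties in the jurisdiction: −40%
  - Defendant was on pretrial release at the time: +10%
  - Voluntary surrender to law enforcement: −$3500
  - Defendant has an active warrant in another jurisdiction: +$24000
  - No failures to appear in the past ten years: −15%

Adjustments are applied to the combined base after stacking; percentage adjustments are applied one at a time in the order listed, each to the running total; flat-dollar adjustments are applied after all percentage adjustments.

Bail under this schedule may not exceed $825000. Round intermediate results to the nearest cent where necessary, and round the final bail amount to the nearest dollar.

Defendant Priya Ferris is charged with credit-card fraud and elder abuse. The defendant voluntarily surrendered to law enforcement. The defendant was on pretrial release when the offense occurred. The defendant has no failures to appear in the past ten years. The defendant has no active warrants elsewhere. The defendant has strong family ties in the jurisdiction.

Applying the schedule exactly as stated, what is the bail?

$10357

Base amounts from the schedule: credit-card fraud $12000; elder abuse $17500.
Stacking rule: highest base plus 60% of each additional charge. Highest is elder abuse at $17500. Additional: $12000 × 60% = $7200. Combined base = $17500 + $7200 = $24700.
Strong family ties in the jurisdiction (−40%): $24700 × 0.6 = $14820.
Defendant was on pretrial release at the time (+10%): $14820 × 1.1 = $16302.
No failures to appear in the past ten years (−15%): $16302 × 0.85 = $13856.70.
Voluntary surrender to law enforcement (−$3500 flat): $13856.70 − $3500 = $10356.70.
$10356.70 is within the $825000 maximum.
Rounded to the nearest dollar: $10357.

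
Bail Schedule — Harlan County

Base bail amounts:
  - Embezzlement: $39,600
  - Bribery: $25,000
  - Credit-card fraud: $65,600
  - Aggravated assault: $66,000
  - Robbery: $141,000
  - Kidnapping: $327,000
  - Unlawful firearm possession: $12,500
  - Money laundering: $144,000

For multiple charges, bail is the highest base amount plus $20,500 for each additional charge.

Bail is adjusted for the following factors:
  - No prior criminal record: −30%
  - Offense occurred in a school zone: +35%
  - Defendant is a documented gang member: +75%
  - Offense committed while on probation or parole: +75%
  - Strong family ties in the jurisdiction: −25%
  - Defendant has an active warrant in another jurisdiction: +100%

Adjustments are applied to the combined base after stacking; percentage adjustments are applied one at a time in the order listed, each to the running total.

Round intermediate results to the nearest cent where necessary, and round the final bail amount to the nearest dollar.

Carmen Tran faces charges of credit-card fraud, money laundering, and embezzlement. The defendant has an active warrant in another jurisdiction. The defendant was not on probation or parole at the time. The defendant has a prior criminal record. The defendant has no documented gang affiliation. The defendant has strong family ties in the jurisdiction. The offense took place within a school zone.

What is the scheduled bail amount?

$374,625

Base amounts from the schedule: credit-card fraud $65,600; money laundering $144,000; embezzlement $39,600.
Stacking rule: highest base plus $20,500 per additional charge. Highest is money laundering at $144,000; 2 additional charges → +$41,000. Combined base = $185,000.
Offense occurred in a school zone (+35%): $185,000 × 1.35 = $249,750.
Strong family ties in the jurisdiction (−25%): $249,750 × 0.75 = $187,312.50.
Defendant has an active warrant in another jurisdiction (+100%): $187,312.50 × 2 = $374,625.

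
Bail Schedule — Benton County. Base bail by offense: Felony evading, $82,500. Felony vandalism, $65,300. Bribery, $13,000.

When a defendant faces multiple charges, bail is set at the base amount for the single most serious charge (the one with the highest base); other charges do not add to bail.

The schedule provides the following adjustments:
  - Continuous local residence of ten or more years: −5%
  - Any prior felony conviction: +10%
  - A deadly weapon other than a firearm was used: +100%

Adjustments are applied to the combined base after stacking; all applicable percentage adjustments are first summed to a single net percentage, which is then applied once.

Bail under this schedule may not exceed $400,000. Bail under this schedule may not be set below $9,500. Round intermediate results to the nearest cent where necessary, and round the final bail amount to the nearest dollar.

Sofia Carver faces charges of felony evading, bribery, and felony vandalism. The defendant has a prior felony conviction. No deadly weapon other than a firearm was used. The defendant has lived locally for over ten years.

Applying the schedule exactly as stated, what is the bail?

$86,625

Base amounts from the schedule: felony evading $82,500; bribery $13,000; felony vandalism $65,300.
Stacking rule: use the highest base only. Highest is felony evading at $82,500. Combined base = $82,500.
Net percentage adjustment: −5% +10% = +5%. $82,500 × 1.05 = $86,625.
$86,625 is within the $400,000 maximum.
$86,625 is at or above the $9,500 minimum.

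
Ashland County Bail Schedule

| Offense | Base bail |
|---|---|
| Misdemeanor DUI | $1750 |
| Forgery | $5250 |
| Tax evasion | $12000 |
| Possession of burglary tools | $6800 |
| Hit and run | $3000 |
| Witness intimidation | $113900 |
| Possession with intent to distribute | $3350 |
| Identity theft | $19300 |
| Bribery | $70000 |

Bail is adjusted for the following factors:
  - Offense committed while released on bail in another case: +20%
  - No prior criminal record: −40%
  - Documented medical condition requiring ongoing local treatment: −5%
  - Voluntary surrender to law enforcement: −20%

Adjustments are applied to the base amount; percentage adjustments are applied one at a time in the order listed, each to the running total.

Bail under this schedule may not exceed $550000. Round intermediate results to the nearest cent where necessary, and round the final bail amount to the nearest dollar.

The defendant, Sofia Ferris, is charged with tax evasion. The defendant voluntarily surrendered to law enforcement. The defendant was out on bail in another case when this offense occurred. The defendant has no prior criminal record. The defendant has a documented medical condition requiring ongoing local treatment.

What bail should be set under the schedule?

Base amounts from the schedule: tax evasion $12000.
Single charge. Combined base = $12000.
Offense committed while released on bail in another case (+20%): $12000 × 1.2 = $14400.
No prior criminal record (−40%): $14400 × 0.6 = $8640.
Documented medical condition requiring ongoing local treatment (−5%): $8640 × 0.95 = $8208.
Voluntary surrender to law enforcement (−20%): $8208 × 0.8 = $6566.40.
$6566.40 is within the $550000 maximum.
Rounded to the nearest dollar: $6566.

$6566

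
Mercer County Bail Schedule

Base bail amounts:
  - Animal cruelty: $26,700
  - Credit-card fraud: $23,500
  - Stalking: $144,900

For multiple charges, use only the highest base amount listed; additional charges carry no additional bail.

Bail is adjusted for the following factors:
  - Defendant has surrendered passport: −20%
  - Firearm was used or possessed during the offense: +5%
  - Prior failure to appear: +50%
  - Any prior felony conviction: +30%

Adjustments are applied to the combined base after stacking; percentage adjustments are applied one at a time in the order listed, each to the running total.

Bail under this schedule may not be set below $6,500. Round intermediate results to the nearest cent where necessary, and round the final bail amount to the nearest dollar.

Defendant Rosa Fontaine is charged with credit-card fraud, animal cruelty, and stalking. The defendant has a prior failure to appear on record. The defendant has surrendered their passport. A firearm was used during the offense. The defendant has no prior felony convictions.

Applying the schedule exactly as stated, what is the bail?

$182,574

Base amounts from the schedule: credit-card fraud $23,500; animal cruelty $26,700; stalking $144,900.
Stacking rule: use the highest base only. Highest is stalking at $144,900. Combined base = $144,900.
Defendant has surrendered passport (−20%): $144,900 × 0.8 = $115,920.
Firearm was used or possessed during the offense (+5%): $115,920 × 1.05 = $121,716.
Prior failure to appear (+50%): $121,716 × 1.5 = $182,574.
$182,574 is at or above the $6,500 minimum.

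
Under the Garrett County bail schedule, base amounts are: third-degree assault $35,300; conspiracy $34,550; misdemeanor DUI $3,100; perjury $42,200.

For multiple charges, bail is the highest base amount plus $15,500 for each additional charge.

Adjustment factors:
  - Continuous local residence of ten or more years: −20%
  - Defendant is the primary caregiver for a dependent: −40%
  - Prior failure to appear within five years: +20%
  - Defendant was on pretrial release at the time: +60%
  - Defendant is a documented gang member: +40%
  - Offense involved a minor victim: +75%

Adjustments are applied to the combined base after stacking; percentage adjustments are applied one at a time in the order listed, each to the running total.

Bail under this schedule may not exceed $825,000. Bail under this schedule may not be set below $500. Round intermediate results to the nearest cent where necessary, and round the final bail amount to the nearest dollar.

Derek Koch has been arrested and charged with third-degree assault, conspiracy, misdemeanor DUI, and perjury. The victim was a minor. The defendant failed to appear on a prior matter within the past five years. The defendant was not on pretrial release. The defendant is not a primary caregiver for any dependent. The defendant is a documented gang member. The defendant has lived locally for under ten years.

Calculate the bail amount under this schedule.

Base amounts from the schedule: third-degree assault $35,300; conspiracy $34,550; misdemeanor DUI $3,100; perjury $42,200.
Stacking rule: highest base plus $15,500 per additional charge. Highest is perjury at $42,200; 3 additional charges → +$46,500. Combined base = $88,700.
Prior failure to appear within five years (+20%): $88,700 × 1.2 = $106,440.
Defendant is a documented gang member (+40%): $106,440 × 1.4 = $149,016.
Offense involved a minor victim (+75%): $149,016 × 1.75 = $260,778.
$260,778 is within the $825,000 maximum.
$260,778 is at or above the $500 minimum.

$260,778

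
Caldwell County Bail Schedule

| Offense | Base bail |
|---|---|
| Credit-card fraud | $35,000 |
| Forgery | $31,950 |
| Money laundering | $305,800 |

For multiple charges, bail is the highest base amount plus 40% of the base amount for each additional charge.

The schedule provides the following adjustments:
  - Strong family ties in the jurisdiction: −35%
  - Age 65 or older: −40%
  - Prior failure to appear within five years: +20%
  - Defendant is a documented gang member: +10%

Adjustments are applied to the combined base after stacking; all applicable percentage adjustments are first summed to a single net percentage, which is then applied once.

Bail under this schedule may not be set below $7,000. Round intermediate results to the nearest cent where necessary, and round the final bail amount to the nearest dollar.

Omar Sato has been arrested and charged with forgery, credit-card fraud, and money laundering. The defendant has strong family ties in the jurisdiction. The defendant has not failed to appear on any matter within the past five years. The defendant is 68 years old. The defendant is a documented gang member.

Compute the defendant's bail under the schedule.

$116,403

Base amounts from the schedule: forgery $31,950; credit-card fraud $35,000; money laundering $305,800.
Stacking rule: highest base plus 40% of each additional charge. Highest is money laundering at $305,800. Additional: $31,950 × 40% = $12,780; $35,000 × 40% = $14,000. Combined base = $305,800 + $26,780 = $332,580.
Net percentage adjustment: −35% −40% +10% = −65%. $332,580 × 0.35 = $116,403.
$116,403 is at or above the $7,000 minimum.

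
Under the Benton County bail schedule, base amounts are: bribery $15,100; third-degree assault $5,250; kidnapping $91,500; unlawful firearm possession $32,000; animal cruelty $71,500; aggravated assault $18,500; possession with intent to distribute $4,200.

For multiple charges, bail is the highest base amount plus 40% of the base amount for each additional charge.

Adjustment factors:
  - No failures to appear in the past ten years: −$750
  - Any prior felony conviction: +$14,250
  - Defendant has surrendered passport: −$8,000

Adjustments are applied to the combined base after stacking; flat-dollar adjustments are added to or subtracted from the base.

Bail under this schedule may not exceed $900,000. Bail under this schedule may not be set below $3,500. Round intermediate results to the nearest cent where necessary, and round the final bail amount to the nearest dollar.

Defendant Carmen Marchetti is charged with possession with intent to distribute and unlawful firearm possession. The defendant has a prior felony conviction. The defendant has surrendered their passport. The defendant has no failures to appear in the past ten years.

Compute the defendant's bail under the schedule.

Base amounts from the schedule: possession with intent to distribute $4,200; unlawful firearm possession $32,000.
Stacking rule: highest base plus 40% of each additional charge. Highest is unlawful firearm possession at $32,000. Additional: $4,200 × 40% = $1,680. Combined base = $32,000 + $1,680 = $33,680.
No failures to appear in the past ten years (−$750 flat): $33,680 − $750 = $32,930.
Any prior felony conviction (+$14,250 flat): $32,930 + $14,250 = $47,180.
Defendant has surrendered passport (−$8,000 flat): $47,180 − $8,000 = $39,180.
$39,180 is within the $900,000 maximum.
$39,180 is at or above the $3,500 minimum.

$39,180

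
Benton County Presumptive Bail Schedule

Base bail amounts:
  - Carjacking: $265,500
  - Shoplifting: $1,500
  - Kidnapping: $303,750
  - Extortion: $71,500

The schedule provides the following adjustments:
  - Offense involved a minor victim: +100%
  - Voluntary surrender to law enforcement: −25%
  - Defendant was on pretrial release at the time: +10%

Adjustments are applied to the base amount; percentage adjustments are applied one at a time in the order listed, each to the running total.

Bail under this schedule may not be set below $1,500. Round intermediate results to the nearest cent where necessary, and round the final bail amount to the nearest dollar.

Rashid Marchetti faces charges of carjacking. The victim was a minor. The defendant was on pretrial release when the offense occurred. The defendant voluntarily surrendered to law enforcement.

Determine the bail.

$438,075

Base amounts from the schedule: carjacking $265,500.
Single charge. Combined base = $265,500.
Offense involved a minor victim (+100%): $265,500 × 2 = $531,000.
Voluntary surrender to law enforcement (−25%): $531,000 × 0.75 = $398,250.
Defendant was on pretrial release at the time (+10%): $398,250 × 1.1 = $438,075.
$438,075 is at or above the $1,500 minimum.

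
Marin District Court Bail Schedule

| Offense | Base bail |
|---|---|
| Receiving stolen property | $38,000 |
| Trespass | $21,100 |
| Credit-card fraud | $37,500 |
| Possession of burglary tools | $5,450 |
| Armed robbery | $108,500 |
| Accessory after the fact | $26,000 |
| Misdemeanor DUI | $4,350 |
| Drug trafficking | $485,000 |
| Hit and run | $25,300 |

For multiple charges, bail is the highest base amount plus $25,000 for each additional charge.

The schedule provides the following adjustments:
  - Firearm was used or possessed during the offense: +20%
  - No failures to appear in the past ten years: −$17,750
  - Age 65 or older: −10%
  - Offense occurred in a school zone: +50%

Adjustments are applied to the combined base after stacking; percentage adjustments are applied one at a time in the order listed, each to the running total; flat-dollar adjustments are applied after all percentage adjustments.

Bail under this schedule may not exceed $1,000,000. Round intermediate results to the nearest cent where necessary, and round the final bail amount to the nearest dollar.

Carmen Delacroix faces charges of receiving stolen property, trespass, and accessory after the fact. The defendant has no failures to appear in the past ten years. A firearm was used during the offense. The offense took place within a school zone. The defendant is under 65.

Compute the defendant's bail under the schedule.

$140,650

Base amounts from the schedule: receiving stolen property $38,000; trespass $21,100; accessory after the fact $26,000.
Stacking rule: highest base plus $25,000 per additional charge. Highest is receiving stolen property at $38,000; 2 additional charges → +$50,000. Combined base = $88,000.
Firearm was used or possessed during the offense (+20%): $88,000 × 1.2 = $105,600.
Offense occurred in a school zone (+50%): $105,600 × 1.5 = $158,400.
No failures to appear in the past ten years (−$17,750 flat): $158,400 − $17,750 = $140,650.
$140,650 is within the $1,000,000 maximum.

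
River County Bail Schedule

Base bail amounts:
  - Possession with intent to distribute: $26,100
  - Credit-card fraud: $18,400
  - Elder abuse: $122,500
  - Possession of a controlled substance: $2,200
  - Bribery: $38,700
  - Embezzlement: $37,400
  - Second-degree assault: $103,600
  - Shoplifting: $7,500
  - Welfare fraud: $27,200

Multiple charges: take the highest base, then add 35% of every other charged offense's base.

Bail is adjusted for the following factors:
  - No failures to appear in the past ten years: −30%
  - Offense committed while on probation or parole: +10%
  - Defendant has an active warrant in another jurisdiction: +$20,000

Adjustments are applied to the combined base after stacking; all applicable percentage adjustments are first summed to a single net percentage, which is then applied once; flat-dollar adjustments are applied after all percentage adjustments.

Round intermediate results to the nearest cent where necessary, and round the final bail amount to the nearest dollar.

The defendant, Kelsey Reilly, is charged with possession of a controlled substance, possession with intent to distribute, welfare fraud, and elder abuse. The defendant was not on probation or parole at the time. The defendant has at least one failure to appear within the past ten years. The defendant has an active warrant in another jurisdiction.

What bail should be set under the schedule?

$161,925

Base amounts from the schedule: possession of a controlled substance $2,200; possession with intent to distribute $26,100; welfare fraud $27,200; elder abuse $122,500.
Stacking rule: highest base plus 35% of each additional charge. Highest is elder abuse at $122,500. Additional: $2,200 × 35% = $770; $26,100 × 35% = $9,135; $27,200 × 35% = $9,520. Combined base = $122,500 + $19,425 = $141,925.
Defendant has an active warrant in another jurisdiction (+$20,000 flat): $141,925 + $20,000 = $161,925.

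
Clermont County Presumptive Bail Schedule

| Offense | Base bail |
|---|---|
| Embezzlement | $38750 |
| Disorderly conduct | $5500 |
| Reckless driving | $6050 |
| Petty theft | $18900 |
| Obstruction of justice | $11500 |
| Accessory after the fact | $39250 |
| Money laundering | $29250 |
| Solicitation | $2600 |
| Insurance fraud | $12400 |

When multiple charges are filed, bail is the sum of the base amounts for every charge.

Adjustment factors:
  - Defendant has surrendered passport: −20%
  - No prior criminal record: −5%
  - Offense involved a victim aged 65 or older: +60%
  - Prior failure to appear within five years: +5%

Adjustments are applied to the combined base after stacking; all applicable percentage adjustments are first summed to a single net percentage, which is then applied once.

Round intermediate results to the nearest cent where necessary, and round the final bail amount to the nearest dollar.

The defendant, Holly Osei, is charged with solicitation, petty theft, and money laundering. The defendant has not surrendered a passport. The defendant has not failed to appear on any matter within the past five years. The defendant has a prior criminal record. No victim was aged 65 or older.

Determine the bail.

Base amounts from the schedule: solicitation $2600; petty theft $18900; money laundering $29250.
Stacking rule: sum of all bases. $2600 + $18900 + $29250 = $50750.
No adjustment factors apply to this defendant.

$50750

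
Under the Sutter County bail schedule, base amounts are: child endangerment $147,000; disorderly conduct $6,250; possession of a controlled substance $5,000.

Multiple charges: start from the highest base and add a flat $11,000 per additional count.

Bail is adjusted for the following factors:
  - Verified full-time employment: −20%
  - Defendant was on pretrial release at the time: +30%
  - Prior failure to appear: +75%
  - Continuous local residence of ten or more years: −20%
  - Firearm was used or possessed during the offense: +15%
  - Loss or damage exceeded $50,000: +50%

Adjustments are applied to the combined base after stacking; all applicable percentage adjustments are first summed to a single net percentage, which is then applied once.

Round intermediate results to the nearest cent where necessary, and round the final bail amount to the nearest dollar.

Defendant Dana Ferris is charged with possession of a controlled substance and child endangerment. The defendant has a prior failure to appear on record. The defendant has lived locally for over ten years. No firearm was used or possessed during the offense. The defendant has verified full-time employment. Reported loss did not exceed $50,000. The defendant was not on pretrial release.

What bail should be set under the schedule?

$213,300

Base amounts from the schedule: possession of a controlled substance $5,000; child endangerment $147,000.
Stacking rule: highest base plus $11,000 per additional charge. Highest is child endangerment at $147,000; 1 additional charge → +$11,000. Combined base = $158,000.
Net percentage adjustment: −20% +75% −20% = +35%. $158,000 × 1.35 = $213,300.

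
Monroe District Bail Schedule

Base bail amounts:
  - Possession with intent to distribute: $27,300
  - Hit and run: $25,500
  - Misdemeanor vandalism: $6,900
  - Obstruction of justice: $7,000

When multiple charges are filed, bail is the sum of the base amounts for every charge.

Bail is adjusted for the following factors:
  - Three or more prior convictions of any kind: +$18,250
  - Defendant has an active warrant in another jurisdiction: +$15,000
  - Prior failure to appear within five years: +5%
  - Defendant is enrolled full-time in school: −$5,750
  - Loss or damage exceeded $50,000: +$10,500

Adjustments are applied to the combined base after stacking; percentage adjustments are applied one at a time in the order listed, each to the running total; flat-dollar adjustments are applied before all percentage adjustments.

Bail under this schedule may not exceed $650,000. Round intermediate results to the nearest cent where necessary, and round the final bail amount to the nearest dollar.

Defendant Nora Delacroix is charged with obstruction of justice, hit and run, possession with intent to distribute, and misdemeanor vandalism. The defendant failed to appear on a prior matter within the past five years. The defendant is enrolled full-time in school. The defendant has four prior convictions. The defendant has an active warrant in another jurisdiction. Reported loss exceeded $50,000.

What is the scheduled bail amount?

$109,935

Base amounts from the schedule: obstruction of justice $7,000; hit and run $25,500; possession with intent to distribute $27,300; misdemeanor vandalism $6,900.
Stacking rule: sum of all bases. $7,000 + $25,500 + $27,300 + $6,900 = $66,700.
Three or more prior convictions of any kind (+$18,250 flat): $66,700 + $18,250 = $84,950.
Defendant has an active warrant in another jurisdiction (+$15,000 flat): $84,950 + $15,000 = $99,950.
Defendant is enrolled full-time in school (−$5,750 flat): $99,950 − $5,750 = $94,200.
Loss or damage exceeded $50,000 (+$10,500 flat): $94,200 + $10,500 = $104,700.
Prior failure to appear within five years (+5%): $104,700 × 1.05 = $109,935.
$109,935 is within the $650,000 maximum.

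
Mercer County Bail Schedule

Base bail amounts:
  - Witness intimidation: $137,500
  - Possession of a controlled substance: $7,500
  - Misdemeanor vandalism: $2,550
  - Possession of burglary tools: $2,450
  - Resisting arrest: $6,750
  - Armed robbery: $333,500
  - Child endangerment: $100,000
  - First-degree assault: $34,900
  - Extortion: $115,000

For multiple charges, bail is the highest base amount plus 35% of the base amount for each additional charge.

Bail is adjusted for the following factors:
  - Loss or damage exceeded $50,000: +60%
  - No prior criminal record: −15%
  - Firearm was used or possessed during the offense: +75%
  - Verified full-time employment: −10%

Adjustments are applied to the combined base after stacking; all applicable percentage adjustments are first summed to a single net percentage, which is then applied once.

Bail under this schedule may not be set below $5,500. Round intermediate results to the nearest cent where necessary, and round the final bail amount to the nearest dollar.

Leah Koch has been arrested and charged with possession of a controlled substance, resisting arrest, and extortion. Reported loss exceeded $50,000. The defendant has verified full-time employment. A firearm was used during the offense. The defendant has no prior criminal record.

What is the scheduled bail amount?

$251,974

Base amounts from the schedule: possession of a controlled substance $7,500; resisting arrest $6,750; extortion $115,000.
Stacking rule: highest base plus 35% of each additional charge. Highest is extortion at $115,000. Additional: $7,500 × 35% = $2,625; $6,750 × 35% = $2,362.50. Combined base = $115,000 + $4,987.50 = $119,987.50.
Net percentage adjustment: +60% −15% +75% −10% = +110%. $119,987.50 × 2.1 = $251,973.75.
$251,973.75 is at or above the $5,500 minimum.
Rounded to the nearest dollar: $251,974.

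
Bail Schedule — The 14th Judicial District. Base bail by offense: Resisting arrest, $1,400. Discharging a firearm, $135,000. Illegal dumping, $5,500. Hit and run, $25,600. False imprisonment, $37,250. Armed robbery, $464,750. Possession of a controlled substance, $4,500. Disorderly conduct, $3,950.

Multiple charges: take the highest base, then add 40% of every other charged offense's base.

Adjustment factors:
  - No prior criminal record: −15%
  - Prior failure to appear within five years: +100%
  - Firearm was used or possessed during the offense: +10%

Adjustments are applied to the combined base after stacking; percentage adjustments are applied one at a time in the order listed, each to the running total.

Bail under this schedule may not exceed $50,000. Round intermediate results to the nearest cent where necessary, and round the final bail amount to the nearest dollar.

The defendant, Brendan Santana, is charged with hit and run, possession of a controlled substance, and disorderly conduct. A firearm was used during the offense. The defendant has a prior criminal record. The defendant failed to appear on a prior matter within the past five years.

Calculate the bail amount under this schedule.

$50,000

Base amounts from the schedule: hit and run $25,600; possession of a controlled substance $4,500; disorderly conduct $3,950.
Stacking rule: highest base plus 40% of each additional charge. Highest is hit and run at $25,600. Additional: $4,500 × 40% = $1,800; $3,950 × 40% = $1,580. Combined base = $25,600 + $3,380 = $28,980.
Prior failure to appear within five years (+100%): $28,980 × 2 = $57,960.
Firearm was used or possessed during the offense (+10%): $57,960 × 1.1 = $63,756.
Result $63,756 exceeds the maximum of $50,000; bail is capped at $50,000.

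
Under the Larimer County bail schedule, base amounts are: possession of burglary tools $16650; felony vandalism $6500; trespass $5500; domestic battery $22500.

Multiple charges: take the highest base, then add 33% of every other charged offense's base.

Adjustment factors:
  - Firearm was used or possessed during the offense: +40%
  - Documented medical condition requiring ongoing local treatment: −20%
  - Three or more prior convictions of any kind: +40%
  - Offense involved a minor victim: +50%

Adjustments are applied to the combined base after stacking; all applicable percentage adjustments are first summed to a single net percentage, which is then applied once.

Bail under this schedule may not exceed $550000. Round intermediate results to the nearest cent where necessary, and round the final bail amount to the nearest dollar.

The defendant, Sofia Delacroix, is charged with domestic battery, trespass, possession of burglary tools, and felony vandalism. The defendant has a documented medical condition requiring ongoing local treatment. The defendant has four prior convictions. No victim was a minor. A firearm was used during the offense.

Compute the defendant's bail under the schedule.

$51127

Base amounts from the schedule: domestic battery $22500; trespass $5500; possession of burglary tools $16650; felony vandalism $6500.
Stacking rule: highest base plus 33% of each additional charge. Highest is domestic battery at $22500. Additional: $5500 × 33% = $1815; $16650 × 33% = $5494.50; $6500 × 33% = $2145. Combined base = $22500 + $9454.50 = $31954.50.
Net percentage adjustment: +40% −20% +40% = +60%. $31954.50 × 1.6 = $51127.20.
$51127.20 is within the $550000 maximum.
Rounded to the nearest dollar: $51127.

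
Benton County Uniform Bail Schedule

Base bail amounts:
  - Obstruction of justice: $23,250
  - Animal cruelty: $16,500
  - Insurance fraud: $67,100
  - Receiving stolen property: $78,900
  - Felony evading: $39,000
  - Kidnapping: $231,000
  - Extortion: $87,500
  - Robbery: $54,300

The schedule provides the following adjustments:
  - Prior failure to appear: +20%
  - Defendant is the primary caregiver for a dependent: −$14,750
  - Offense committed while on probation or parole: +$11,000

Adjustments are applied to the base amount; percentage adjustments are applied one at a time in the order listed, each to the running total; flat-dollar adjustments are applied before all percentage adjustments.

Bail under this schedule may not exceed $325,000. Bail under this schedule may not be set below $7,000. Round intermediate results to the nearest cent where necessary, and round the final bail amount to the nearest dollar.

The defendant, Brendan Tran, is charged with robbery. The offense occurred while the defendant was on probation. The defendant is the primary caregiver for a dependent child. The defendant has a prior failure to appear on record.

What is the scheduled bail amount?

$60,660

Base amounts from the schedule: robbery $54,300.
Single charge. Combined base = $54,300.
Defendant is the primary caregiver for a dependent (−$14,750 flat): $54,300 − $14,750 = $39,550.
Offense committed while on probation or parole (+$11,000 flat): $39,550 + $11,000 = $50,550.
Prior failure to appear (+20%): $50,550 × 1.2 = $60,660.
$60,660 is within the $325,000 maximum.
$60,660 is at or above the $7,000 minimum.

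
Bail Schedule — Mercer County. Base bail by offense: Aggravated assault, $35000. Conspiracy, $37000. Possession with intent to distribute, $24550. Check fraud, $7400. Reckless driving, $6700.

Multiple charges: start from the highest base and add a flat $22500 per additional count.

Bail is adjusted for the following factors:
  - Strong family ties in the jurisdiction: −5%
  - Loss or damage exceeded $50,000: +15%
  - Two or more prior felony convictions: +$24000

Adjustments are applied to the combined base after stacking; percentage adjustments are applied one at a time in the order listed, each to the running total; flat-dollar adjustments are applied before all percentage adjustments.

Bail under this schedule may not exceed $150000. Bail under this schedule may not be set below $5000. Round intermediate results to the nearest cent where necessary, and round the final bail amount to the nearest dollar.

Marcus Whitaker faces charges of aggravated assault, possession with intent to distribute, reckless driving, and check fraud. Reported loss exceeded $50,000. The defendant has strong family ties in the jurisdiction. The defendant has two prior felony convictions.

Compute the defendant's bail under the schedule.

Base amounts from the schedule: aggravated assault $35000; possession with intent to distribute $24550; reckless driving $6700; check fraud $7400.
Stacking rule: highest base plus $22500 per additional charge. Highest is aggravated assault at $35000; 3 additional charges → +$67500. Combined base = $102500.
Two or more prior felony convictions (+$24000 flat): $102500 + $24000 = $126500.
Strong family ties in the jurisdiction (−5%): $126500 × 0.95 = $120175.
Loss or damage exceeded $50,000 (+15%): $120175 × 1.15 = $138201.25.
$138201.25 is within the $150000 maximum.
$138201.25 is at or above the $5000 minimum.
Rounded to the nearest dollar: $138201.

$138201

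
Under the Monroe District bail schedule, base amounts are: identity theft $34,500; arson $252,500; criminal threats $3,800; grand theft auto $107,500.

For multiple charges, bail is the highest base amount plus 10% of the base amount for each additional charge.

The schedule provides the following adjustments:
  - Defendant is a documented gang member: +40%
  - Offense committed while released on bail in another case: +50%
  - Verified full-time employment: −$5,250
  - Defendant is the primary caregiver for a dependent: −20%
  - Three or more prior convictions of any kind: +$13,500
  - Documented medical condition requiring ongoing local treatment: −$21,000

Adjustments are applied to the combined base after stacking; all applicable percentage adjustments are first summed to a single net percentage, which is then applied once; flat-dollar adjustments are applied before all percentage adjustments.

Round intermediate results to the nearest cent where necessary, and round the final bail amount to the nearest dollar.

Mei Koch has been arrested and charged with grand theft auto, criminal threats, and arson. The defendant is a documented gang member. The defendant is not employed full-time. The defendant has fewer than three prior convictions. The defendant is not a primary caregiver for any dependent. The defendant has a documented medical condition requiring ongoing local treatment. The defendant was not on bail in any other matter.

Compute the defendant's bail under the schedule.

$339,682

Base amounts from the schedule: grand theft auto $107,500; criminal threats $3,800; arson $252,500.
Stacking rule: highest base plus 10% of each additional charge. Highest is arson at $252,500. Additional: $107,500 × 10% = $10,750; $3,800 × 10% = $380. Combined base = $252,500 + $11,130 = $263,630.
Documented medical condition requiring ongoing local treatment (−$21,000 flat): $263,630 − $21,000 = $242,630.
Defendant is a documented gang member (+40%): $242,630 × 1.4 = $339,682.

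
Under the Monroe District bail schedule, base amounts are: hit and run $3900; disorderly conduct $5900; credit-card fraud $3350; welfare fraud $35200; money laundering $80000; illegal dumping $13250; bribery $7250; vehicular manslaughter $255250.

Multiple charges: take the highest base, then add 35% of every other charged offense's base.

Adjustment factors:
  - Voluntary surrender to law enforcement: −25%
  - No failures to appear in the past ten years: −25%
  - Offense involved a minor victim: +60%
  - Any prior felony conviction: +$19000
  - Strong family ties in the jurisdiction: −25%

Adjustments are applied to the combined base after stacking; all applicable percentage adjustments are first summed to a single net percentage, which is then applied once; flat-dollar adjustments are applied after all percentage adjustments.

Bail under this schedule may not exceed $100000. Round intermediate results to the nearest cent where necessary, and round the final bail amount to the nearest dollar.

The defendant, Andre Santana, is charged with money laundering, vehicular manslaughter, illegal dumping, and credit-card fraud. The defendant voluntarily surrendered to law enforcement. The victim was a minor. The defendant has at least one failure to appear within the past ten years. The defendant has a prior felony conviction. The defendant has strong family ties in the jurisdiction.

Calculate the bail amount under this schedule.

Base amounts from the schedule: money laundering $80000; vehicular manslaughter $255250; illegal dumping $13250; credit-card fraud $3350.
Stacking rule: highest base plus 35% of each additional charge. Highest is vehicular manslaughter at $255250. Additional: $80000 × 35% = $28000; $13250 × 35% = $4637.50; $3350 × 35% = $1172.50. Combined base = $255250 + $33810 = $289060.
Net percentage adjustment: −25% +60% −25% = +10%. $289060 × 1.1 = $317966.
Any prior felony conviction (+$19000 flat): $317966 + $19000 = $336966.
Result $336966 exceeds the maximum of $100000; bail is capped at $100000.

$100000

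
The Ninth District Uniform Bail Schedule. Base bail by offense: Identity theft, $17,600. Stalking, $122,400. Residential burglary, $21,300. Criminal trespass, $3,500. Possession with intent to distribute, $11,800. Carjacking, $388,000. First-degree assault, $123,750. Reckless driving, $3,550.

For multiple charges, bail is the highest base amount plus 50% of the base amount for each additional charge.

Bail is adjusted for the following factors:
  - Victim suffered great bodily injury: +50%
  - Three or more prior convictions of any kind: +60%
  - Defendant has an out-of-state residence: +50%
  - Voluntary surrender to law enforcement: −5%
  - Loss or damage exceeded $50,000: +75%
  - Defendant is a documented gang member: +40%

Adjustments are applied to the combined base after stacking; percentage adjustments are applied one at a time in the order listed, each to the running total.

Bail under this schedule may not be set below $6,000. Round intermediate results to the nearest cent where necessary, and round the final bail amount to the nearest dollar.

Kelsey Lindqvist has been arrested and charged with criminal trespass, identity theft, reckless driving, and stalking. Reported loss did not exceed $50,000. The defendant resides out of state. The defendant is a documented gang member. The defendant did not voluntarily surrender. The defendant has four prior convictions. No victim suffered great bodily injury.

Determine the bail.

Base amounts from the schedule: criminal trespass $3,500; identity theft $17,600; reckless driving $3,550; stalking $122,400.
Stacking rule: highest base plus 50% of each additional charge. Highest is stalking at $122,400. Additional: $3,500 × 50% = $1,750; $17,600 × 50% = $8,800; $3,550 × 50% = $1,775. Combined base = $122,400 + $12,325 = $134,725.
Three or more prior convictions of any kind (+60%): $134,725 × 1.6 = $215,560.
Defendant has an out-of-state residence (+50%): $215,560 × 1.5 = $323,340.
Defendant is a documented gang member (+40%): $323,340 × 1.4 = $452,676.
$452,676 is at or above the $6,000 minimum.

$452,676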